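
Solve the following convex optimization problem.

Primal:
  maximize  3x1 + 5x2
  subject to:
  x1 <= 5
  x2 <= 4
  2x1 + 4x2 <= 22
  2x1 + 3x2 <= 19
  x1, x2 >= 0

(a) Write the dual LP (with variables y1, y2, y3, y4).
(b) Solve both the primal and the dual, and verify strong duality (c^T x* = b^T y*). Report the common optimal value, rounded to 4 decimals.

The standard primal-dual pair for 'max c^T x s.t. A x <= b, x >= 0' is:
  Dual:  min b^T y  s.t.  A^T y >= c,  y >= 0.

So the dual LP is:
  minimize  5y1 + 4y2 + 22y3 + 19y4
  subject to:
    y1 + 2y3 + 2y4 >= 3
    y2 + 4y3 + 3y4 >= 5
    y1, y2, y3, y4 >= 0

Solving the primal: x* = (5, 3).
  primal value c^T x* = 30.
Solving the dual: y* = (0, 0, 0.5, 1).
  dual value b^T y* = 30.
Strong duality: c^T x* = b^T y*. Confirmed.

30


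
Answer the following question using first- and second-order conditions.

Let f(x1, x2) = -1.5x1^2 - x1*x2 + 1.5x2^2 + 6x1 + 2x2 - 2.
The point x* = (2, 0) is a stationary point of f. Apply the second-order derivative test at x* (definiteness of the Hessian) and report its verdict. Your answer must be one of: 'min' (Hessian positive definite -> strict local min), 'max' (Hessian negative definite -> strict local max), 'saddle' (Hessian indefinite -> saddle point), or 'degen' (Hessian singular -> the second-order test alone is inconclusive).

Compute the Hessian H = grad^2 f:
  H = [[-3, -1], [-1, 3]]
Verify stationarity: grad f(x*) = H x* + g = (0, 0).
Eigenvalues of H: -3.1623, 3.1623.
Eigenvalues have mixed signs, so H is indefinite -> x* is a saddle point.

saddle


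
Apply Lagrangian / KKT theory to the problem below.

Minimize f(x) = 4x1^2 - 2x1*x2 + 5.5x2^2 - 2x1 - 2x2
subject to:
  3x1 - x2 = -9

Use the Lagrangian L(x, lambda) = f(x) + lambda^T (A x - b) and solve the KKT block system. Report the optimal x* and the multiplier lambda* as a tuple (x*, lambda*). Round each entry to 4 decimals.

Form the Lagrangian:
  L(x, lambda) = (1/2) x^T Q x + c^T x + lambda^T (A x - b)
Stationarity (grad_x L = 0): Q x + c + A^T lambda = 0.
Primal feasibility: A x = b.

This gives the KKT block system:
  [ Q   A^T ] [ x     ]   [-c ]
  [ A    0  ] [ lambda ] = [ b ]

Solving the linear system:
  x*      = (-2.8526, 0.4421)
  lambda* = (8.5684)
  f(x*)   = 40.9684

x* = (-2.8526, 0.4421), lambda* = (8.5684)


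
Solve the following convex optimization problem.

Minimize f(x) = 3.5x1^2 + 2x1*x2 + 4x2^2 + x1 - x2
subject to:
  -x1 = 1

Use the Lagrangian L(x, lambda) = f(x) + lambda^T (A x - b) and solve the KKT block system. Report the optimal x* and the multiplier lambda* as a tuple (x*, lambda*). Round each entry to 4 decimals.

Form the Lagrangian:
  L(x, lambda) = (1/2) x^T Q x + c^T x + lambda^T (A x - b)
Stationarity (grad_x L = 0): Q x + c + A^T lambda = 0.
Primal feasibility: A x = b.

This gives the KKT block system:
  [ Q   A^T ] [ x     ]   [-c ]
  [ A    0  ] [ lambda ] = [ b ]

Solving the linear system:
  x*      = (-1, 0.375)
  lambda* = (-5.25)
  f(x*)   = 1.9375

x* = (-1, 0.375), lambda* = (-5.25)


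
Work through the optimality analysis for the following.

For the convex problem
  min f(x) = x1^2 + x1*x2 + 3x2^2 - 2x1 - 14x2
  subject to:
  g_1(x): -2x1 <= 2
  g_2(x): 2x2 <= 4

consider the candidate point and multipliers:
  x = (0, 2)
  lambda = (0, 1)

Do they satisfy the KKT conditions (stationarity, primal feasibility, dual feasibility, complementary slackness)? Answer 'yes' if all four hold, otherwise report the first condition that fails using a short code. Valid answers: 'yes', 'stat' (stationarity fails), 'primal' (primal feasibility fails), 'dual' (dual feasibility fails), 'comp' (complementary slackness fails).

Gradient of f: grad f(x) = Q x + c = (0, -2)
Constraint values g_i(x) = a_i^T x - b_i:
  g_1((0, 2)) = -2
  g_2((0, 2)) = 0
Stationarity residual: grad f(x) + sum_i lambda_i a_i = (0, 0)
  -> stationarity OK
Primal feasibility (all g_i <= 0): OK
Dual feasibility (all lambda_i >= 0): OK
Complementary slackness (lambda_i * g_i(x) = 0 for all i): OK

Verdict: yes, KKT holds.

yes


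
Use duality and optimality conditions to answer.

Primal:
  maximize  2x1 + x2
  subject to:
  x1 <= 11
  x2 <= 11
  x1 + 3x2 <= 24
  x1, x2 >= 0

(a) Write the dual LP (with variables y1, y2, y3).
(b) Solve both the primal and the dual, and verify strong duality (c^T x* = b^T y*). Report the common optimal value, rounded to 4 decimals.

The standard primal-dual pair for 'max c^T x s.t. A x <= b, x >= 0' is:
  Dual:  min b^T y  s.t.  A^T y >= c,  y >= 0.

So the dual LP is:
  minimize  11y1 + 11y2 + 24y3
  subject to:
    y1 + y3 >= 2
    y2 + 3y3 >= 1
    y1, y2, y3 >= 0

Solving the primal: x* = (11, 4.3333).
  primal value c^T x* = 26.3333.
Solving the dual: y* = (1.6667, 0, 0.3333).
  dual value b^T y* = 26.3333.
Strong duality: c^T x* = b^T y*. Confirmed.

26.3333


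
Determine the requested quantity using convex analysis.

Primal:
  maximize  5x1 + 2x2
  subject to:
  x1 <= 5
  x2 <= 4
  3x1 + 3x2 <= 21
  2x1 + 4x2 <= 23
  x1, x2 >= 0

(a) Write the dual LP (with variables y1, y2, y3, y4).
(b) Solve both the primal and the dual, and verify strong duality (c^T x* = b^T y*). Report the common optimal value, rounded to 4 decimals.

The standard primal-dual pair for 'max c^T x s.t. A x <= b, x >= 0' is:
  Dual:  min b^T y  s.t.  A^T y >= c,  y >= 0.

So the dual LP is:
  minimize  5y1 + 4y2 + 21y3 + 23y4
  subject to:
    y1 + 3y3 + 2y4 >= 5
    y2 + 3y3 + 4y4 >= 2
    y1, y2, y3, y4 >= 0

Solving the primal: x* = (5, 2).
  primal value c^T x* = 29.
Solving the dual: y* = (3, 0, 0.6667, 0).
  dual value b^T y* = 29.
Strong duality: c^T x* = b^T y*. Confirmed.

29


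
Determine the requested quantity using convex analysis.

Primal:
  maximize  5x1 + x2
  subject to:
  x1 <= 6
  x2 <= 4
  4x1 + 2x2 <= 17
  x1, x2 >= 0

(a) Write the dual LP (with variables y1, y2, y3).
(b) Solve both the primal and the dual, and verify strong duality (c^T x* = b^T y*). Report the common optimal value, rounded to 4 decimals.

The standard primal-dual pair for 'max c^T x s.t. A x <= b, x >= 0' is:
  Dual:  min b^T y  s.t.  A^T y >= c,  y >= 0.

So the dual LP is:
  minimize  6y1 + 4y2 + 17y3
  subject to:
    y1 + 4y3 >= 5
    y2 + 2y3 >= 1
    y1, y2, y3 >= 0

Solving the primal: x* = (4.25, 0).
  primal value c^T x* = 21.25.
Solving the dual: y* = (0, 0, 1.25).
  dual value b^T y* = 21.25.
Strong duality: c^T x* = b^T y*. Confirmed.

21.25


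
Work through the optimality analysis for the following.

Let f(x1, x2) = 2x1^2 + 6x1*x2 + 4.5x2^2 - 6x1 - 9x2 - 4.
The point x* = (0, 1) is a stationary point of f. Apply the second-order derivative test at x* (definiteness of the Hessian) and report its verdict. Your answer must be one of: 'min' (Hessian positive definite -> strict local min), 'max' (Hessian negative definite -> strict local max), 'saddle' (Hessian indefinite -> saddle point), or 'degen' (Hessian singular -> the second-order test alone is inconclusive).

Compute the Hessian H = grad^2 f:
  H = [[4, 6], [6, 9]]
Verify stationarity: grad f(x*) = H x* + g = (0, 0).
Eigenvalues of H: 0, 13.
H has a zero eigenvalue (singular; positive semidefinite but not definite), so H is neither positive definite, negative definite, nor indefinite. The second-order test alone is inconclusive -> degen.
(Indeed, f is constant along the null direction of H through x*, so x* is not a strict local extremum.)

degen


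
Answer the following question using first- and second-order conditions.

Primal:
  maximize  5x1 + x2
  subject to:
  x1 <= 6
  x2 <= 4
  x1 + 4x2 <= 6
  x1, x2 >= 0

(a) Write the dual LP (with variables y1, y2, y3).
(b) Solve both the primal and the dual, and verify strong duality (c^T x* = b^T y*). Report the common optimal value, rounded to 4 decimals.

The standard primal-dual pair for 'max c^T x s.t. A x <= b, x >= 0' is:
  Dual:  min b^T y  s.t.  A^T y >= c,  y >= 0.

So the dual LP is:
  minimize  6y1 + 4y2 + 6y3
  subject to:
    y1 + y3 >= 5
    y2 + 4y3 >= 1
    y1, y2, y3 >= 0

Solving the primal: x* = (6, 0).
  primal value c^T x* = 30.
Solving the dual: y* = (4.75, 0, 0.25).
  dual value b^T y* = 30.
Strong duality: c^T x* = b^T y*. Confirmed.

30


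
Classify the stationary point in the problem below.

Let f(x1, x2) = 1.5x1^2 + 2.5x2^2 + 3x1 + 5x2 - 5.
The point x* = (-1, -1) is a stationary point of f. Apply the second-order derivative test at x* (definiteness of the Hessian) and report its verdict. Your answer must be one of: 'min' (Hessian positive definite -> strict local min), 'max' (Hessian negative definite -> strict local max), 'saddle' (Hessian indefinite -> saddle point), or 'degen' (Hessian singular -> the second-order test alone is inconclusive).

Compute the Hessian H = grad^2 f:
  H = [[3, 0], [0, 5]]
Verify stationarity: grad f(x*) = H x* + g = (0, 0).
Eigenvalues of H: 3, 5.
Both eigenvalues > 0, so H is positive definite -> x* is a strict local min.

min


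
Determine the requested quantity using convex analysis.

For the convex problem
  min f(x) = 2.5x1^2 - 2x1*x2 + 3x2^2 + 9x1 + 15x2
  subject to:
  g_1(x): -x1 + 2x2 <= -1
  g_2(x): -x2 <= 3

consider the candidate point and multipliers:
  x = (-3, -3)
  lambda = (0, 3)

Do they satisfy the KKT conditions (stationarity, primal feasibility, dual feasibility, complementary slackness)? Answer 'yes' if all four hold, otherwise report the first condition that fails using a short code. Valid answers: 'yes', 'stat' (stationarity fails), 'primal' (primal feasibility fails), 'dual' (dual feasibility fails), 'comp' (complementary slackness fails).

Gradient of f: grad f(x) = Q x + c = (0, 3)
Constraint values g_i(x) = a_i^T x - b_i:
  g_1((-3, -3)) = -2
  g_2((-3, -3)) = 0
Stationarity residual: grad f(x) + sum_i lambda_i a_i = (0, 0)
  -> stationarity OK
Primal feasibility (all g_i <= 0): OK
Dual feasibility (all lambda_i >= 0): OK
Complementary slackness (lambda_i * g_i(x) = 0 for all i): OK

Verdict: yes, KKT holds.

yes


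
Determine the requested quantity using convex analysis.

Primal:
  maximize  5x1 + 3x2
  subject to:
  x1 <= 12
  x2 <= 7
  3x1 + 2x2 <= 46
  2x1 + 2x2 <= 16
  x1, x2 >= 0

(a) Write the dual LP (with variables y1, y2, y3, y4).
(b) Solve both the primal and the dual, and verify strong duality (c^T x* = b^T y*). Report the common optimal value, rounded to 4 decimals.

The standard primal-dual pair for 'max c^T x s.t. A x <= b, x >= 0' is:
  Dual:  min b^T y  s.t.  A^T y >= c,  y >= 0.

So the dual LP is:
  minimize  12y1 + 7y2 + 46y3 + 16y4
  subject to:
    y1 + 3y3 + 2y4 >= 5
    y2 + 2y3 + 2y4 >= 3
    y1, y2, y3, y4 >= 0

Solving the primal: x* = (8, 0).
  primal value c^T x* = 40.
Solving the dual: y* = (0, 0, 0, 2.5).
  dual value b^T y* = 40.
Strong duality: c^T x* = b^T y*. Confirmed.

40


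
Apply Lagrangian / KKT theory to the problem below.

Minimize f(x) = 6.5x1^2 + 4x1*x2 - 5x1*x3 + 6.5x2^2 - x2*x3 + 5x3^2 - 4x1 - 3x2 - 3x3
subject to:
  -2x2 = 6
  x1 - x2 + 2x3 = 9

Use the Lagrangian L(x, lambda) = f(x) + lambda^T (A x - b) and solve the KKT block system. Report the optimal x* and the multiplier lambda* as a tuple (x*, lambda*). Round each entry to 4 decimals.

Form the Lagrangian:
  L(x, lambda) = (1/2) x^T Q x + c^T x + lambda^T (A x - b)
Stationarity (grad_x L = 0): Q x + c + A^T lambda = 0.
Primal feasibility: A x = b.

This gives the KKT block system:
  [ Q   A^T ] [ x     ]   [-c ]
  [ A    0  ] [ lambda ] = [ b ]

Solving the linear system:
  x*      = (2.2439, -3, 1.878)
  lambda* = (-15.561, -3.7805)
  f(x*)   = 60.8902

x* = (2.2439, -3, 1.878), lambda* = (-15.561, -3.7805)


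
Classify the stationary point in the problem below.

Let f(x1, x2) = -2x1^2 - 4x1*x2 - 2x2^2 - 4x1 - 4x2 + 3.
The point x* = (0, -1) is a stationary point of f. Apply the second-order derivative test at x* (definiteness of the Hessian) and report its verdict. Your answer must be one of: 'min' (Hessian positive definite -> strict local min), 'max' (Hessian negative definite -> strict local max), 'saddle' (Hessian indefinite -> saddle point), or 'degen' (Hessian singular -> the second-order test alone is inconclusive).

Compute the Hessian H = grad^2 f:
  H = [[-4, -4], [-4, -4]]
Verify stationarity: grad f(x*) = H x* + g = (0, 0).
Eigenvalues of H: -8, 0.
H has a zero eigenvalue (singular; negative semidefinite but not definite), so H is neither positive definite, negative definite, nor indefinite. The second-order test alone is inconclusive -> degen.
(Indeed, f is constant along the null direction of H through x*, so x* is not a strict local extremum.)

degen


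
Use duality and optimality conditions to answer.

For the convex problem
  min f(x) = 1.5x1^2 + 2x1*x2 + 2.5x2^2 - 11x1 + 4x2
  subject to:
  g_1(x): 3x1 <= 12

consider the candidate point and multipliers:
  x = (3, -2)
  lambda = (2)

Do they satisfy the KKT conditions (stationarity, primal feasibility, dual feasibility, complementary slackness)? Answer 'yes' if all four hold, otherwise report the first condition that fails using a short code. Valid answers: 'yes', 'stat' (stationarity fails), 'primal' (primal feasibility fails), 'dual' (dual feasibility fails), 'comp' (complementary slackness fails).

Gradient of f: grad f(x) = Q x + c = (-6, 0)
Constraint values g_i(x) = a_i^T x - b_i:
  g_1((3, -2)) = -3
Stationarity residual: grad f(x) + sum_i lambda_i a_i = (0, 0)
  -> stationarity OK
Primal feasibility (all g_i <= 0): OK
Dual feasibility (all lambda_i >= 0): OK
Complementary slackness (lambda_i * g_i(x) = 0 for all i): FAILS

Verdict: the first failing condition is complementary_slackness -> comp.

comp


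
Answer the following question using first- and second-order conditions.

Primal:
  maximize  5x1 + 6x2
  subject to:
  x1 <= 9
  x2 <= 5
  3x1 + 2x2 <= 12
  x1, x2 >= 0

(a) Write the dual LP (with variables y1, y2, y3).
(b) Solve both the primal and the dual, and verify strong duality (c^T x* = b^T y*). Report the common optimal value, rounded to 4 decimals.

The standard primal-dual pair for 'max c^T x s.t. A x <= b, x >= 0' is:
  Dual:  min b^T y  s.t.  A^T y >= c,  y >= 0.

So the dual LP is:
  minimize  9y1 + 5y2 + 12y3
  subject to:
    y1 + 3y3 >= 5
    y2 + 2y3 >= 6
    y1, y2, y3 >= 0

Solving the primal: x* = (0.6667, 5).
  primal value c^T x* = 33.3333.
Solving the dual: y* = (0, 2.6667, 1.6667).
  dual value b^T y* = 33.3333.
Strong duality: c^T x* = b^T y*. Confirmed.

33.3333


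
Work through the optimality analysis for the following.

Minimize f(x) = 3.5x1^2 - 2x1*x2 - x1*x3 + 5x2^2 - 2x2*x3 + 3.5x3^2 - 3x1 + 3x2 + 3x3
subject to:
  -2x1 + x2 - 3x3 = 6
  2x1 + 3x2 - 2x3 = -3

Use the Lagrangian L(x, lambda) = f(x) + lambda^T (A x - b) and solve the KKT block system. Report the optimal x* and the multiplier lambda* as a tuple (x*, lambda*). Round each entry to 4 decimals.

Form the Lagrangian:
  L(x, lambda) = (1/2) x^T Q x + c^T x + lambda^T (A x - b)
Stationarity (grad_x L = 0): Q x + c + A^T lambda = 0.
Primal feasibility: A x = b.

This gives the KKT block system:
  [ Q   A^T ] [ x     ]   [-c ]
  [ A    0  ] [ lambda ] = [ b ]

Solving the linear system:
  x*      = (-1.3076, -1.132, -1.5056)
  lambda* = (-2.4702, 1.7214)
  f(x*)   = 7.9976

x* = (-1.3076, -1.132, -1.5056), lambda* = (-2.4702, 1.7214)


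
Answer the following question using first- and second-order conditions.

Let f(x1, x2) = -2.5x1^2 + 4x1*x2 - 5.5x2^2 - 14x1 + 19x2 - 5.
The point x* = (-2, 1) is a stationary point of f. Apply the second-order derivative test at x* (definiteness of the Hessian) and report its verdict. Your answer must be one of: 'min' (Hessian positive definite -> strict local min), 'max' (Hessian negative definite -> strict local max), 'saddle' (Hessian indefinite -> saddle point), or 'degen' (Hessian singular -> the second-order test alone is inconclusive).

Compute the Hessian H = grad^2 f:
  H = [[-5, 4], [4, -11]]
Verify stationarity: grad f(x*) = H x* + g = (0, 0).
Eigenvalues of H: -13, -3.
Both eigenvalues < 0, so H is negative definite -> x* is a strict local max.

max


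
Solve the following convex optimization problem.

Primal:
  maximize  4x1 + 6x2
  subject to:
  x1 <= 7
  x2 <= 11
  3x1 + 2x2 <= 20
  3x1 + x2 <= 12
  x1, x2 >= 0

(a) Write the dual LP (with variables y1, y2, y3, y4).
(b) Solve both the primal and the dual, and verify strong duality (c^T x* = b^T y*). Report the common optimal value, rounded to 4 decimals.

The standard primal-dual pair for 'max c^T x s.t. A x <= b, x >= 0' is:
  Dual:  min b^T y  s.t.  A^T y >= c,  y >= 0.

So the dual LP is:
  minimize  7y1 + 11y2 + 20y3 + 12y4
  subject to:
    y1 + 3y3 + 3y4 >= 4
    y2 + 2y3 + y4 >= 6
    y1, y2, y3, y4 >= 0

Solving the primal: x* = (0, 10).
  primal value c^T x* = 60.
Solving the dual: y* = (0, 0, 3, 0).
  dual value b^T y* = 60.
Strong duality: c^T x* = b^T y*. Confirmed.

60


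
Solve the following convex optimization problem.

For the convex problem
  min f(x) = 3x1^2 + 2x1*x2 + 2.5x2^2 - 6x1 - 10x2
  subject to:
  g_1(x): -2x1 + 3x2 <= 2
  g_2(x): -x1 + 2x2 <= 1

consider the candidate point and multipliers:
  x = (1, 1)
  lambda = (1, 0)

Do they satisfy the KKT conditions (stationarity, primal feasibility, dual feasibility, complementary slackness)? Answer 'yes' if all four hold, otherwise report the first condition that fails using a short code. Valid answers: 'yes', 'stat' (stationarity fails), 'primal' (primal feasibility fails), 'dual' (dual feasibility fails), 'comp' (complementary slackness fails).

Gradient of f: grad f(x) = Q x + c = (2, -3)
Constraint values g_i(x) = a_i^T x - b_i:
  g_1((1, 1)) = -1
  g_2((1, 1)) = 0
Stationarity residual: grad f(x) + sum_i lambda_i a_i = (0, 0)
  -> stationarity OK
Primal feasibility (all g_i <= 0): OK
Dual feasibility (all lambda_i >= 0): OK
Complementary slackness (lambda_i * g_i(x) = 0 for all i): FAILS

Verdict: the first failing condition is complementary_slackness -> comp.

comp


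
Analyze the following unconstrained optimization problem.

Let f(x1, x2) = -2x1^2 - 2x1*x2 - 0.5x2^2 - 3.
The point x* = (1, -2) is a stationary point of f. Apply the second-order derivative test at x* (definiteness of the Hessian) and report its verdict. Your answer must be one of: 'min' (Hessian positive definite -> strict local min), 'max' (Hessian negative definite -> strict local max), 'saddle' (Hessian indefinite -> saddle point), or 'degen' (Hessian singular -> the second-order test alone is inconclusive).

Compute the Hessian H = grad^2 f:
  H = [[-4, -2], [-2, -1]]
Verify stationarity: grad f(x*) = H x* + g = (0, 0).
Eigenvalues of H: -5, 0.
H has a zero eigenvalue (singular; negative semidefinite but not definite), so H is neither positive definite, negative definite, nor indefinite. The second-order test alone is inconclusive -> degen.
(Indeed, f is constant along the null direction of H through x*, so x* is not a strict local extremum.)

degen


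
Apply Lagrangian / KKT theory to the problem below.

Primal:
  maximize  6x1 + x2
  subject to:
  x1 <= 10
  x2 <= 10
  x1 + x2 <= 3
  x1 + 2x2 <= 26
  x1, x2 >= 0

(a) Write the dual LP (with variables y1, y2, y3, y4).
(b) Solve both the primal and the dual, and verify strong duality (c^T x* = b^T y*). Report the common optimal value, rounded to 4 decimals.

The standard primal-dual pair for 'max c^T x s.t. A x <= b, x >= 0' is:
  Dual:  min b^T y  s.t.  A^T y >= c,  y >= 0.

So the dual LP is:
  minimize  10y1 + 10y2 + 3y3 + 26y4
  subject to:
    y1 + y3 + y4 >= 6
    y2 + y3 + 2y4 >= 1
    y1, y2, y3, y4 >= 0

Solving the primal: x* = (3, 0).
  primal value c^T x* = 18.
Solving the dual: y* = (0, 0, 6, 0).
  dual value b^T y* = 18.
Strong duality: c^T x* = b^T y*. Confirmed.

18


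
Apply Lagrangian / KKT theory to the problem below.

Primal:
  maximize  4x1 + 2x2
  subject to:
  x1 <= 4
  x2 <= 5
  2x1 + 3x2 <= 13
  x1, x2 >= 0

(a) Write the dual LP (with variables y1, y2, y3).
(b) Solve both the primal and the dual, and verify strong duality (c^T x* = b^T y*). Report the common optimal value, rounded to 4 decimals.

The standard primal-dual pair for 'max c^T x s.t. A x <= b, x >= 0' is:
  Dual:  min b^T y  s.t.  A^T y >= c,  y >= 0.

So the dual LP is:
  minimize  4y1 + 5y2 + 13y3
  subject to:
    y1 + 2y3 >= 4
    y2 + 3y3 >= 2
    y1, y2, y3 >= 0

Solving the primal: x* = (4, 1.6667).
  primal value c^T x* = 19.3333.
Solving the dual: y* = (2.6667, 0, 0.6667).
  dual value b^T y* = 19.3333.
Strong duality: c^T x* = b^T y*. Confirmed.

19.3333


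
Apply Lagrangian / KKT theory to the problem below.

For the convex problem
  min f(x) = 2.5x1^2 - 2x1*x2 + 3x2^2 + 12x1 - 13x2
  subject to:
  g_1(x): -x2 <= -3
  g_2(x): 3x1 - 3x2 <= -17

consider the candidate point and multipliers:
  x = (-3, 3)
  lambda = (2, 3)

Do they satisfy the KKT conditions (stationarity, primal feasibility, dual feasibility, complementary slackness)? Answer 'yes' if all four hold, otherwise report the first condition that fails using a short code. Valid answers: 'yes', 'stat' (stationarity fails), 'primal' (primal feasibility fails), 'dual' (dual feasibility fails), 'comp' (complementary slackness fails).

Gradient of f: grad f(x) = Q x + c = (-9, 11)
Constraint values g_i(x) = a_i^T x - b_i:
  g_1((-3, 3)) = 0
  g_2((-3, 3)) = -1
Stationarity residual: grad f(x) + sum_i lambda_i a_i = (0, 0)
  -> stationarity OK
Primal feasibility (all g_i <= 0): OK
Dual feasibility (all lambda_i >= 0): OK
Complementary slackness (lambda_i * g_i(x) = 0 for all i): FAILS

Verdict: the first failing condition is complementary_slackness -> comp.

comp


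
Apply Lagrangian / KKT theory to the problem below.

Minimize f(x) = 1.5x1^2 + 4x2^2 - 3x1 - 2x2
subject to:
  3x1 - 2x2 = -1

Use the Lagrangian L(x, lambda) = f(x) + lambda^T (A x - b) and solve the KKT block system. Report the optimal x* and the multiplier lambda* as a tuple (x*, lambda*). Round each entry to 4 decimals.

Form the Lagrangian:
  L(x, lambda) = (1/2) x^T Q x + c^T x + lambda^T (A x - b)
Stationarity (grad_x L = 0): Q x + c + A^T lambda = 0.
Primal feasibility: A x = b.

This gives the KKT block system:
  [ Q   A^T ] [ x     ]   [-c ]
  [ A    0  ] [ lambda ] = [ b ]

Solving the linear system:
  x*      = (0, 0.5)
  lambda* = (1)
  f(x*)   = 0

x* = (0, 0.5), lambda* = (1)


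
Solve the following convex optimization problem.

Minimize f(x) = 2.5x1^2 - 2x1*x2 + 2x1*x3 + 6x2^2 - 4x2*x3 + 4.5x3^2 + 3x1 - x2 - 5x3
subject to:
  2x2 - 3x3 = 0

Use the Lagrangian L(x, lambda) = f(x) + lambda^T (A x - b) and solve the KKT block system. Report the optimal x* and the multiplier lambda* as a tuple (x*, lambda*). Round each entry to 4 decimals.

Form the Lagrangian:
  L(x, lambda) = (1/2) x^T Q x + c^T x + lambda^T (A x - b)
Stationarity (grad_x L = 0): Q x + c + A^T lambda = 0.
Primal feasibility: A x = b.

This gives the KKT block system:
  [ Q   A^T ] [ x     ]   [-c ]
  [ A    0  ] [ lambda ] = [ b ]

Solving the linear system:
  x*      = (-0.5504, 0.3718, 0.2479)
  lambda* = (-1.7857)
  f(x*)   = -1.6313

x* = (-0.5504, 0.3718, 0.2479), lambda* = (-1.7857)


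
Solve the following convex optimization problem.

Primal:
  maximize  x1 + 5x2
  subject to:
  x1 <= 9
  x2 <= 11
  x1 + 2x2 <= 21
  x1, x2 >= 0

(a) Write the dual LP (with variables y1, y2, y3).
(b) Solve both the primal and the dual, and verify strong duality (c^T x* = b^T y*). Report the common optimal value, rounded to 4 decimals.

The standard primal-dual pair for 'max c^T x s.t. A x <= b, x >= 0' is:
  Dual:  min b^T y  s.t.  A^T y >= c,  y >= 0.

So the dual LP is:
  minimize  9y1 + 11y2 + 21y3
  subject to:
    y1 + y3 >= 1
    y2 + 2y3 >= 5
    y1, y2, y3 >= 0

Solving the primal: x* = (0, 10.5).
  primal value c^T x* = 52.5.
Solving the dual: y* = (0, 0, 2.5).
  dual value b^T y* = 52.5.
Strong duality: c^T x* = b^T y*. Confirmed.

52.5


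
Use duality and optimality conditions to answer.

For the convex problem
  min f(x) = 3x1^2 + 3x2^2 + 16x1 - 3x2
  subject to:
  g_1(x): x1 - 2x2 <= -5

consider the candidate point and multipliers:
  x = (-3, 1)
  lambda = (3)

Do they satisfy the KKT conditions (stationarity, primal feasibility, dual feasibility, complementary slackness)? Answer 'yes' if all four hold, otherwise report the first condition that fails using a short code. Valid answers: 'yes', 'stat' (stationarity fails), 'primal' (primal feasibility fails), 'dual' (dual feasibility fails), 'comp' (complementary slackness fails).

Gradient of f: grad f(x) = Q x + c = (-2, 3)
Constraint values g_i(x) = a_i^T x - b_i:
  g_1((-3, 1)) = 0
Stationarity residual: grad f(x) + sum_i lambda_i a_i = (1, -3)
  -> stationarity FAILS
Primal feasibility (all g_i <= 0): OK
Dual feasibility (all lambda_i >= 0): OK
Complementary slackness (lambda_i * g_i(x) = 0 for all i): OK

Verdict: the first failing condition is stationarity -> stat.

stat


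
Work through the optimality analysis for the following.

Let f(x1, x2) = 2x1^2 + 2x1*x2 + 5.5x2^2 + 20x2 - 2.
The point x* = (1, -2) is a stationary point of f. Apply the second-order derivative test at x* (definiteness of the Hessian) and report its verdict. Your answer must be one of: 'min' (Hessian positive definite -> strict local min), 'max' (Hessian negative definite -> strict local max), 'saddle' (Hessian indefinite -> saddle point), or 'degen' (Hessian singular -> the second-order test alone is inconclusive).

Compute the Hessian H = grad^2 f:
  H = [[4, 2], [2, 11]]
Verify stationarity: grad f(x*) = H x* + g = (0, 0).
Eigenvalues of H: 3.4689, 11.5311.
Both eigenvalues > 0, so H is positive definite -> x* is a strict local min.

min


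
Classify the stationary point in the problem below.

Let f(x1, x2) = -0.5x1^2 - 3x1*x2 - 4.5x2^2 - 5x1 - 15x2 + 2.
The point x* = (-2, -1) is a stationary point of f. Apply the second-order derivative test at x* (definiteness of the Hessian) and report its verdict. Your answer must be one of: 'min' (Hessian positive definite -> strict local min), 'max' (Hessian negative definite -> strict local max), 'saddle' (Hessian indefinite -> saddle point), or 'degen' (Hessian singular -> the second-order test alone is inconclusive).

Compute the Hessian H = grad^2 f:
  H = [[-1, -3], [-3, -9]]
Verify stationarity: grad f(x*) = H x* + g = (0, 0).
Eigenvalues of H: -10, 0.
H has a zero eigenvalue (singular; negative semidefinite but not definite), so H is neither positive definite, negative definite, nor indefinite. The second-order test alone is inconclusive -> degen.
(Indeed, f is constant along the null direction of H through x*, so x* is not a strict local extremum.)

degen


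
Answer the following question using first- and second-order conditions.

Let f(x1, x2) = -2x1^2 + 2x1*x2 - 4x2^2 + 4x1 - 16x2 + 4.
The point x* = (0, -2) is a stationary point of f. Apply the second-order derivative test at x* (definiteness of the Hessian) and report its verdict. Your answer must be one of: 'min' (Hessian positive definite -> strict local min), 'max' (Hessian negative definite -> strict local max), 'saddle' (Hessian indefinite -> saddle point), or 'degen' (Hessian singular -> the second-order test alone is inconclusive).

Compute the Hessian H = grad^2 f:
  H = [[-4, 2], [2, -8]]
Verify stationarity: grad f(x*) = H x* + g = (0, 0).
Eigenvalues of H: -8.8284, -3.1716.
Both eigenvalues < 0, so H is negative definite -> x* is a strict local max.

max


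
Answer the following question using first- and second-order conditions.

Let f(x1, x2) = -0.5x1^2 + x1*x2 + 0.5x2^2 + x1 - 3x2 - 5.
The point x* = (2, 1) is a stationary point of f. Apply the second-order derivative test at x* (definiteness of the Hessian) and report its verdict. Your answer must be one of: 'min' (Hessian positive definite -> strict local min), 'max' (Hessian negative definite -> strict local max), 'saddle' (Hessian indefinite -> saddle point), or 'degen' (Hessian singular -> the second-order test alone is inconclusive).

Compute the Hessian H = grad^2 f:
  H = [[-1, 1], [1, 1]]
Verify stationarity: grad f(x*) = H x* + g = (0, 0).
Eigenvalues of H: -1.4142, 1.4142.
Eigenvalues have mixed signs, so H is indefinite -> x* is a saddle point.

saddle


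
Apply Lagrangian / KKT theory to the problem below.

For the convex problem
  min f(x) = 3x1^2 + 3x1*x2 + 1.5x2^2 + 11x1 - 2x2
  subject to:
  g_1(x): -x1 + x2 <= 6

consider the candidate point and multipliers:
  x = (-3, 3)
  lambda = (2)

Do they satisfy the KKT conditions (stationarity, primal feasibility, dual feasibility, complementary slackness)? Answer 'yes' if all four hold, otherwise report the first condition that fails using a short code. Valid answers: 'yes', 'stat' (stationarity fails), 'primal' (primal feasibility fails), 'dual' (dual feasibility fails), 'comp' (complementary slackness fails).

Gradient of f: grad f(x) = Q x + c = (2, -2)
Constraint values g_i(x) = a_i^T x - b_i:
  g_1((-3, 3)) = 0
Stationarity residual: grad f(x) + sum_i lambda_i a_i = (0, 0)
  -> stationarity OK
Primal feasibility (all g_i <= 0): OK
Dual feasibility (all lambda_i >= 0): OK
Complementary slackness (lambda_i * g_i(x) = 0 for all i): OK

Verdict: yes, KKT holds.

yes


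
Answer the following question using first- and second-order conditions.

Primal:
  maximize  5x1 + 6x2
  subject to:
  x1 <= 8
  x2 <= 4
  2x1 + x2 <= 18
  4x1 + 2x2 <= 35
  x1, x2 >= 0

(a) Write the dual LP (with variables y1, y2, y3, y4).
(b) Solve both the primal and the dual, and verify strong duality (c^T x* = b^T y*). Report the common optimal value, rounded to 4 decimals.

The standard primal-dual pair for 'max c^T x s.t. A x <= b, x >= 0' is:
  Dual:  min b^T y  s.t.  A^T y >= c,  y >= 0.

So the dual LP is:
  minimize  8y1 + 4y2 + 18y3 + 35y4
  subject to:
    y1 + 2y3 + 4y4 >= 5
    y2 + y3 + 2y4 >= 6
    y1, y2, y3, y4 >= 0

Solving the primal: x* = (6.75, 4).
  primal value c^T x* = 57.75.
Solving the dual: y* = (0, 3.5, 0, 1.25).
  dual value b^T y* = 57.75.
Strong duality: c^T x* = b^T y*. Confirmed.

57.75


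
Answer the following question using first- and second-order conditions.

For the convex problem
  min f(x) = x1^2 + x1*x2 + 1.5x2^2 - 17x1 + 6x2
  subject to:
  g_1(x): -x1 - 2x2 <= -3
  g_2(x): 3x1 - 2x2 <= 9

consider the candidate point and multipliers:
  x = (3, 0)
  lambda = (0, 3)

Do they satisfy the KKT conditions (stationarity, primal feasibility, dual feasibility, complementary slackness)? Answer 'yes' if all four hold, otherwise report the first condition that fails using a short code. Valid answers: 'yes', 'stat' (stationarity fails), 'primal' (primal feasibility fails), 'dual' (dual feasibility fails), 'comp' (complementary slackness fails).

Gradient of f: grad f(x) = Q x + c = (-11, 9)
Constraint values g_i(x) = a_i^T x - b_i:
  g_1((3, 0)) = 0
  g_2((3, 0)) = 0
Stationarity residual: grad f(x) + sum_i lambda_i a_i = (-2, 3)
  -> stationarity FAILS
Primal feasibility (all g_i <= 0): OK
Dual feasibility (all lambda_i >= 0): OK
Complementary slackness (lambda_i * g_i(x) = 0 for all i): OK

Verdict: the first failing condition is stationarity -> stat.

stat


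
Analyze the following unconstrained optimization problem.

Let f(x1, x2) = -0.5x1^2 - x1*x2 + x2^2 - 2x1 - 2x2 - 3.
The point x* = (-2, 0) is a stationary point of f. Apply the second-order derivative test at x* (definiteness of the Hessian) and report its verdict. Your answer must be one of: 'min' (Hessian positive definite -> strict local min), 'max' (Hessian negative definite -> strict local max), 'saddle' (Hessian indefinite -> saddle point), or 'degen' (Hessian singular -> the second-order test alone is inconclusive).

Compute the Hessian H = grad^2 f:
  H = [[-1, -1], [-1, 2]]
Verify stationarity: grad f(x*) = H x* + g = (0, 0).
Eigenvalues of H: -1.3028, 2.3028.
Eigenvalues have mixed signs, so H is indefinite -> x* is a saddle point.

saddle


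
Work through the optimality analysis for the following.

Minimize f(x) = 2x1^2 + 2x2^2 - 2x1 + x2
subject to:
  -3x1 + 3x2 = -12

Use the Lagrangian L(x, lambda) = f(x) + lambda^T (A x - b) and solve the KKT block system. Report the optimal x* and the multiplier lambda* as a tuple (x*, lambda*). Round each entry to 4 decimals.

Form the Lagrangian:
  L(x, lambda) = (1/2) x^T Q x + c^T x + lambda^T (A x - b)
Stationarity (grad_x L = 0): Q x + c + A^T lambda = 0.
Primal feasibility: A x = b.

This gives the KKT block system:
  [ Q   A^T ] [ x     ]   [-c ]
  [ A    0  ] [ lambda ] = [ b ]

Solving the linear system:
  x*      = (2.125, -1.875)
  lambda* = (2.1667)
  f(x*)   = 9.9375

x* = (2.125, -1.875), lambda* = (2.1667)


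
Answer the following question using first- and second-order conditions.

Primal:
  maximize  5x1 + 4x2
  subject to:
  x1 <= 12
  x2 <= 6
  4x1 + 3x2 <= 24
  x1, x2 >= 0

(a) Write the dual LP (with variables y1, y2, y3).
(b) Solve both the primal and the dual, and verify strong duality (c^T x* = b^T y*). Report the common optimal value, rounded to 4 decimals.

The standard primal-dual pair for 'max c^T x s.t. A x <= b, x >= 0' is:
  Dual:  min b^T y  s.t.  A^T y >= c,  y >= 0.

So the dual LP is:
  minimize  12y1 + 6y2 + 24y3
  subject to:
    y1 + 4y3 >= 5
    y2 + 3y3 >= 4
    y1, y2, y3 >= 0

Solving the primal: x* = (1.5, 6).
  primal value c^T x* = 31.5.
Solving the dual: y* = (0, 0.25, 1.25).
  dual value b^T y* = 31.5.
Strong duality: c^T x* = b^T y*. Confirmed.

31.5


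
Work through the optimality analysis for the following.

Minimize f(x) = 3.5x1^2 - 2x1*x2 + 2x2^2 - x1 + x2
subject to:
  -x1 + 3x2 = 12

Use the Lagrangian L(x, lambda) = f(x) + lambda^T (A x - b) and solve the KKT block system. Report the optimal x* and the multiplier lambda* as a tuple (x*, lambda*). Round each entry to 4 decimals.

Form the Lagrangian:
  L(x, lambda) = (1/2) x^T Q x + c^T x + lambda^T (A x - b)
Stationarity (grad_x L = 0): Q x + c + A^T lambda = 0.
Primal feasibility: A x = b.

This gives the KKT block system:
  [ Q   A^T ] [ x     ]   [-c ]
  [ A    0  ] [ lambda ] = [ b ]

Solving the linear system:
  x*      = (0.5455, 4.1818)
  lambda* = (-5.5455)
  f(x*)   = 35.0909

x* = (0.5455, 4.1818), lambda* = (-5.5455)


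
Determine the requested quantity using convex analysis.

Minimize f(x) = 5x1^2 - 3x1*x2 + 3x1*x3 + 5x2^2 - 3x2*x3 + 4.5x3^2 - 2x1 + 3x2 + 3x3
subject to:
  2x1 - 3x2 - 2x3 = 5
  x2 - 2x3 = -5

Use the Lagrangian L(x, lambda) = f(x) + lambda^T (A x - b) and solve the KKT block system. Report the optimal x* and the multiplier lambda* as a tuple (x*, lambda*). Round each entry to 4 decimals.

Form the Lagrangian:
  L(x, lambda) = (1/2) x^T Q x + c^T x + lambda^T (A x - b)
Stationarity (grad_x L = 0): Q x + c + A^T lambda = 0.
Primal feasibility: A x = b.

This gives the KKT block system:
  [ Q   A^T ] [ x     ]   [-c ]
  [ A    0  ] [ lambda ] = [ b ]

Solving the linear system:
  x*      = (-0.1676, -2.5838, 1.2081)
  lambda* = (-3.8497, 14.4104)
  f(x*)   = 43.7543

x* = (-0.1676, -2.5838, 1.2081), lambda* = (-3.8497, 14.4104)


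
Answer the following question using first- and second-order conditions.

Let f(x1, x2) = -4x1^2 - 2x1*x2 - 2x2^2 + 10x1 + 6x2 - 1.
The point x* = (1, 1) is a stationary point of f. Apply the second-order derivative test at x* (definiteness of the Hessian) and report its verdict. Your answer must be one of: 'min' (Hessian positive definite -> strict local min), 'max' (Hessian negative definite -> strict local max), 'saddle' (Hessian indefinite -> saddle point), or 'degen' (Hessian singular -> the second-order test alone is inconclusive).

Compute the Hessian H = grad^2 f:
  H = [[-8, -2], [-2, -4]]
Verify stationarity: grad f(x*) = H x* + g = (0, 0).
Eigenvalues of H: -8.8284, -3.1716.
Both eigenvalues < 0, so H is negative definite -> x* is a strict local max.

max


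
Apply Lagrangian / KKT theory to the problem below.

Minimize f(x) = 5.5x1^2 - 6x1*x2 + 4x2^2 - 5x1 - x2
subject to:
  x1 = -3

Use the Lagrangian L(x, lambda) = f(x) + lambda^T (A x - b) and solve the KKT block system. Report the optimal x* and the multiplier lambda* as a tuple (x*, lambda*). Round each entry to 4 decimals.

Form the Lagrangian:
  L(x, lambda) = (1/2) x^T Q x + c^T x + lambda^T (A x - b)
Stationarity (grad_x L = 0): Q x + c + A^T lambda = 0.
Primal feasibility: A x = b.

This gives the KKT block system:
  [ Q   A^T ] [ x     ]   [-c ]
  [ A    0  ] [ lambda ] = [ b ]

Solving the linear system:
  x*      = (-3, -2.125)
  lambda* = (25.25)
  f(x*)   = 46.4375

x* = (-3, -2.125), lambda* = (25.25)


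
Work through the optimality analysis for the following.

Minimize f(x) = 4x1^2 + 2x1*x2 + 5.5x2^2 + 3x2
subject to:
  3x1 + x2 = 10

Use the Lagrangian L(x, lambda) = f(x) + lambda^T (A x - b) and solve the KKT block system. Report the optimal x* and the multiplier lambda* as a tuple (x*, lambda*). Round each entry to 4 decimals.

Form the Lagrangian:
  L(x, lambda) = (1/2) x^T Q x + c^T x + lambda^T (A x - b)
Stationarity (grad_x L = 0): Q x + c + A^T lambda = 0.
Primal feasibility: A x = b.

This gives the KKT block system:
  [ Q   A^T ] [ x     ]   [-c ]
  [ A    0  ] [ lambda ] = [ b ]

Solving the linear system:
  x*      = (3.3579, -0.0737)
  lambda* = (-8.9053)
  f(x*)   = 44.4158

x* = (3.3579, -0.0737), lambda* = (-8.9053)


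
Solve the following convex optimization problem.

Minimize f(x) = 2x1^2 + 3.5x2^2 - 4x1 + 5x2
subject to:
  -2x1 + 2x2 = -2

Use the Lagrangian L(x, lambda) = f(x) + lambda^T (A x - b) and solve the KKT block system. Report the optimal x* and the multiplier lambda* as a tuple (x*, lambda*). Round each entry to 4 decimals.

Form the Lagrangian:
  L(x, lambda) = (1/2) x^T Q x + c^T x + lambda^T (A x - b)
Stationarity (grad_x L = 0): Q x + c + A^T lambda = 0.
Primal feasibility: A x = b.

This gives the KKT block system:
  [ Q   A^T ] [ x     ]   [-c ]
  [ A    0  ] [ lambda ] = [ b ]

Solving the linear system:
  x*      = (0.5455, -0.4545)
  lambda* = (-0.9091)
  f(x*)   = -3.1364

x* = (0.5455, -0.4545), lambda* = (-0.9091)


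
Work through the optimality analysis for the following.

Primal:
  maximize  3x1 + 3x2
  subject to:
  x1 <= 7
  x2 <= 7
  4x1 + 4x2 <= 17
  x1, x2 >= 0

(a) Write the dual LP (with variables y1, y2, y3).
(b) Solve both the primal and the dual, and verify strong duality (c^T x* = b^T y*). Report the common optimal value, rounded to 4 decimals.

The standard primal-dual pair for 'max c^T x s.t. A x <= b, x >= 0' is:
  Dual:  min b^T y  s.t.  A^T y >= c,  y >= 0.

So the dual LP is:
  minimize  7y1 + 7y2 + 17y3
  subject to:
    y1 + 4y3 >= 3
    y2 + 4y3 >= 3
    y1, y2, y3 >= 0

Solving the primal: x* = (4.25, 0).
  primal value c^T x* = 12.75.
Solving the dual: y* = (0, 0, 0.75).
  dual value b^T y* = 12.75.
Strong duality: c^T x* = b^T y*. Confirmed.

12.75


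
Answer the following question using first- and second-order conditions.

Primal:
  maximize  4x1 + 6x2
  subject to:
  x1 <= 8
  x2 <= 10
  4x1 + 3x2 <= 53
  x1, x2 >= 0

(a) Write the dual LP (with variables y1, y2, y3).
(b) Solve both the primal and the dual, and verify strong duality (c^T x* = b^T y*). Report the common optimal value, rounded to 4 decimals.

The standard primal-dual pair for 'max c^T x s.t. A x <= b, x >= 0' is:
  Dual:  min b^T y  s.t.  A^T y >= c,  y >= 0.

So the dual LP is:
  minimize  8y1 + 10y2 + 53y3
  subject to:
    y1 + 4y3 >= 4
    y2 + 3y3 >= 6
    y1, y2, y3 >= 0

Solving the primal: x* = (5.75, 10).
  primal value c^T x* = 83.
Solving the dual: y* = (0, 3, 1).
  dual value b^T y* = 83.
Strong duality: c^T x* = b^T y*. Confirmed.

83


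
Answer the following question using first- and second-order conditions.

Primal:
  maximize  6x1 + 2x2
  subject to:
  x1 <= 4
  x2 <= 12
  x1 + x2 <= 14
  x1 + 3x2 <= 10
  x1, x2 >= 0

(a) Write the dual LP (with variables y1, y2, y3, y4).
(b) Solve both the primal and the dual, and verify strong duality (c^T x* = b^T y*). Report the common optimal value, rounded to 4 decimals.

The standard primal-dual pair for 'max c^T x s.t. A x <= b, x >= 0' is:
  Dual:  min b^T y  s.t.  A^T y >= c,  y >= 0.

So the dual LP is:
  minimize  4y1 + 12y2 + 14y3 + 10y4
  subject to:
    y1 + y3 + y4 >= 6
    y2 + y3 + 3y4 >= 2
    y1, y2, y3, y4 >= 0

Solving the primal: x* = (4, 2).
  primal value c^T x* = 28.
Solving the dual: y* = (5.3333, 0, 0, 0.6667).
  dual value b^T y* = 28.
Strong duality: c^T x* = b^T y*. Confirmed.

28


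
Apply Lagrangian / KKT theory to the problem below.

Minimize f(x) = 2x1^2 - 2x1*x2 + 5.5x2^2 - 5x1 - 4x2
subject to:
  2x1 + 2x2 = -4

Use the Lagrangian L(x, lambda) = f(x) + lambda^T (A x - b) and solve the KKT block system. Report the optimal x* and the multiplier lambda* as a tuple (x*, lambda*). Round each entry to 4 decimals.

Form the Lagrangian:
  L(x, lambda) = (1/2) x^T Q x + c^T x + lambda^T (A x - b)
Stationarity (grad_x L = 0): Q x + c + A^T lambda = 0.
Primal feasibility: A x = b.

This gives the KKT block system:
  [ Q   A^T ] [ x     ]   [-c ]
  [ A    0  ] [ lambda ] = [ b ]

Solving the linear system:
  x*      = (-1.3158, -0.6842)
  lambda* = (4.4474)
  f(x*)   = 13.5526

x* = (-1.3158, -0.6842), lambda* = (4.4474)
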